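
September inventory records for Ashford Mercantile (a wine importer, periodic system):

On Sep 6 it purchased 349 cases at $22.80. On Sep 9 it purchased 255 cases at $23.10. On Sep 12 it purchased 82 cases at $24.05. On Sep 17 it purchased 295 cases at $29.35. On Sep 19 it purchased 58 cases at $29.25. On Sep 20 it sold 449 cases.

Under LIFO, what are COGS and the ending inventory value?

Sep 20, 449 sold [LIFO — newest first]: 58 @ $29.25 + 295 @ $29.35 + 82 @ $24.05 + 14 @ $23.10 = $12,650.25
Ending inventory: 349 @ $22.80 + 241 @ $23.10 = $13,524.30

COGS = $12,650.25; ending inventory = $13,524.30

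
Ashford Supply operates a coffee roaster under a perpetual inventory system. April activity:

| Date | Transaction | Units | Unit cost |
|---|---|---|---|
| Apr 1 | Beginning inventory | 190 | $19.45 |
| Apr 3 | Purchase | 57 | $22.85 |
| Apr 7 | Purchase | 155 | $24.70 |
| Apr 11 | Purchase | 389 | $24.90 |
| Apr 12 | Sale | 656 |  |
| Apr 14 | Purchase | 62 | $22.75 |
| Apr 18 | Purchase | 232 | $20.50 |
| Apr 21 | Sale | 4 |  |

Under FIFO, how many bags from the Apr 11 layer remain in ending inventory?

131

Apr 12, 656 sold [FIFO — oldest first]: 190 @ $19.45 + 57 @ $22.85 + 155 @ $24.70 + 254 @ $24.90 = $15,151.05
Apr 21, 4 sold [FIFO — oldest first]: 4 @ $24.90 = $99.60
Total COGS = $15,151.05 + $99.60 = $15,250.65
Ending inventory: 131 @ $24.90 + 62 @ $22.75 + 232 @ $20.50 = $9,428.40
Check: goods available $24,679.05 = COGS $15,250.65 + ending $9,428.40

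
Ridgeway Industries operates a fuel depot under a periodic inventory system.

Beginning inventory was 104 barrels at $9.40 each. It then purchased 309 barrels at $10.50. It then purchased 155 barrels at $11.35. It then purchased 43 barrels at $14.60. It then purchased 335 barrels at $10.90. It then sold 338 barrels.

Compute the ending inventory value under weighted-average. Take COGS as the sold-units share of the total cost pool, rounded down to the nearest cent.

Ending inventory = $6,594.59

Sale 1, sell 338: 338/946 × $10,260.65 → $3,666.06
Ending inventory (cost pool remaining) = $6,594.59
Check: goods available $10,260.65 = COGS $3,666.06 + ending $6,594.59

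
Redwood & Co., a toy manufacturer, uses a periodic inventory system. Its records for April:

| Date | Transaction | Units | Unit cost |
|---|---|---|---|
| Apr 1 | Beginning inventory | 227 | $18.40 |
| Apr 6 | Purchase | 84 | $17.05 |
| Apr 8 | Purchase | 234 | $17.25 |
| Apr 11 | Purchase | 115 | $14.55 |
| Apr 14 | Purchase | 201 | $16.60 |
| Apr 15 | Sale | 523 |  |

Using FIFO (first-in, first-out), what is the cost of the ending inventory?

Ending inventory = $5,389.35

Apr 15, 523 sold [FIFO — oldest first]: 227 @ $18.40 + 84 @ $17.05 + 212 @ $17.25 = $9,266.00
Ending inventory: 22 @ $17.25 + 115 @ $14.55 + 201 @ $16.60 = $5,389.35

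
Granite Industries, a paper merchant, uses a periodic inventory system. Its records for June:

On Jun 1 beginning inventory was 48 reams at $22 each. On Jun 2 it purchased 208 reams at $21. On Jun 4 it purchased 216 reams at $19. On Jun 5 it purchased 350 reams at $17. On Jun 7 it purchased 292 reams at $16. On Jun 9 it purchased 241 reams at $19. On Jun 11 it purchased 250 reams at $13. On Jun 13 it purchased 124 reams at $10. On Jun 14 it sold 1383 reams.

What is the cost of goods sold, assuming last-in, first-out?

Jun 14, 1383 sold [LIFO — newest first]: 124 @ $10 + 250 @ $13 + 241 @ $19 + 292 @ $16 + 350 @ $17 + 126 @ $19 = $22,085
Ending inventory: 48 @ $22 + 208 @ $21 + 90 @ $19 = $7,134

COGS = $22,085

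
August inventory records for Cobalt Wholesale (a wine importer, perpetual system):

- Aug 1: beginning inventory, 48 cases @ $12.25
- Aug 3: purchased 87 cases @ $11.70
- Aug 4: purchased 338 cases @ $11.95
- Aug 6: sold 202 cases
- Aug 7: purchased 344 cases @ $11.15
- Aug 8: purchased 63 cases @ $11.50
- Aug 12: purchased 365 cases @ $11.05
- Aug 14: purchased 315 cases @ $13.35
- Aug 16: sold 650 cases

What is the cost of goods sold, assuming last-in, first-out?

Aug 6, 202 sold [LIFO — newest first]: 202 @ $11.95 = $2,413.90
Aug 16, 650 sold [LIFO — newest first]: 315 @ $13.35 + 335 @ $11.05 = $7,907.00
Total COGS = $2,413.90 + $7,907.00 = $10,320.90
Ending inventory: 48 @ $12.25 + 87 @ $11.70 + 136 @ $11.95 + 344 @ $11.15 + 63 @ $11.50 + 30 @ $11.05 = $8,122.70
Check: goods available $18,443.60 = COGS $10,320.90 + ending $8,122.70

COGS = $10,320.90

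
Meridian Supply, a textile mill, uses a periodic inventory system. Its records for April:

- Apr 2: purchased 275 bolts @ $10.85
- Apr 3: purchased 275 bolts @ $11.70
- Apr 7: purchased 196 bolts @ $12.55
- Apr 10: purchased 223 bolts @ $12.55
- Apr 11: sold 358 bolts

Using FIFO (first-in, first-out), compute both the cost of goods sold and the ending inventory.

COGS = $3,954.85; ending inventory = $7,504.85

Apr 11, 358 sold [FIFO — oldest first]: 275 @ $10.85 + 83 @ $11.70 = $3,954.85
Ending inventory: 192 @ $11.70 + 196 @ $12.55 + 223 @ $12.55 = $7,504.85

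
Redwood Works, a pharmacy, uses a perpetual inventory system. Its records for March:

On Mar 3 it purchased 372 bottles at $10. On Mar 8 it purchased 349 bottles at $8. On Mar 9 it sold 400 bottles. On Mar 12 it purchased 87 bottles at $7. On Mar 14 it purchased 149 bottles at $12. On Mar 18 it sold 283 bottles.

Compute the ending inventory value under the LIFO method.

Mar 9, 400 sold [LIFO — newest first]: 349 @ $8 + 51 @ $10 = $3,302
Mar 18, 283 sold [LIFO — newest first]: 149 @ $12 + 87 @ $7 + 47 @ $10 = $2,867
Total COGS = $3,302 + $2,867 = $6,169
Ending inventory: 274 @ $10 = $2,740

Ending inventory = $2,740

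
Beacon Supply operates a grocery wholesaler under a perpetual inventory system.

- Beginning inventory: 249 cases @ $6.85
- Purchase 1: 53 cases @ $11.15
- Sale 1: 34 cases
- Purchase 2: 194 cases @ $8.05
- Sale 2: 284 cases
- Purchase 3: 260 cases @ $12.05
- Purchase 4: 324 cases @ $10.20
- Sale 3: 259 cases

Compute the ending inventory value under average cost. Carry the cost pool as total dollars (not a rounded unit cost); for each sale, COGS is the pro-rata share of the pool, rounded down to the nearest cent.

After Beginning: 249 on hand, pool $1,705.65 (≈ $6.8500 each)
After Purchase 1: 302 on hand, pool $2,296.60 (≈ $7.6046 each)
Sale 1, sell 34: 34/302 × $2,296.60 → $258.55
After Purchase 2: 462 on hand, pool $3,599.75 (≈ $7.7917 each)
Sale 2, sell 284: 284/462 × $3,599.75 → $2,212.83
After Purchase 3: 438 on hand, pool $4,519.92 (≈ $10.3195 each)
After Purchase 4: 762 on hand, pool $7,824.72 (≈ $10.2687 each)
Sale 3, sell 259: 259/762 × $7,824.72 → $2,659.58
Total COGS = $258.55 + $2,212.83 + $2,659.58 = $5,130.96
Ending inventory (cost pool remaining) = $5,165.14

Ending inventory = $5,165.14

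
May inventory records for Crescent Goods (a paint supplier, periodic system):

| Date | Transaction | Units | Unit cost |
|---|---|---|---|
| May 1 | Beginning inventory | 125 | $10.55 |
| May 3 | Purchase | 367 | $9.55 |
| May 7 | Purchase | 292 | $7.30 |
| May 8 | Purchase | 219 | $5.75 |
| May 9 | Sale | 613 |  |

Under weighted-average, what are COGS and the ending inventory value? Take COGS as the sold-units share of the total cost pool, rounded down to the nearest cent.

COGS = $5,020.39; ending inventory = $3,194.06

May 9, sell 613: 613/1003 × $8,214.45 → $5,020.39
Ending inventory (cost pool remaining) = $3,194.06
Check: goods available $8,214.45 = COGS $5,020.39 + ending $3,194.06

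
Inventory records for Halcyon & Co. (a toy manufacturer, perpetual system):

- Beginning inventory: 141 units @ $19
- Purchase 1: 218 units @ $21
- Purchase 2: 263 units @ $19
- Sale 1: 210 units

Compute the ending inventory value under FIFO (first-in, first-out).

Sale 1 (210) [FIFO — oldest first]: 141 @ $19 + 69 @ $21 = $4,128
Ending inventory: 149 @ $21 + 263 @ $19 = $8,126

Ending inventory = $8,126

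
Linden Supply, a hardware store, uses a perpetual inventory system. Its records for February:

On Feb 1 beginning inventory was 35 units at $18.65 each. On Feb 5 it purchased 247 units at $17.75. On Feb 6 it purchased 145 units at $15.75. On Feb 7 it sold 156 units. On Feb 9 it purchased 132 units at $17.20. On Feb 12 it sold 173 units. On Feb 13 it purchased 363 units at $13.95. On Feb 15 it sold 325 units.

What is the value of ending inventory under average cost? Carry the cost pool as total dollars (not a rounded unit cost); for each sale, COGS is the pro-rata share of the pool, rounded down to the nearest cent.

Ending inventory = $4,072.56

After Feb 1: 35 on hand, pool $652.75 (≈ $18.6500 each)
After Feb 5: 282 on hand, pool $5,037.00 (≈ $17.8617 each)
After Feb 6: 427 on hand, pool $7,320.75 (≈ $17.1446 each)
Feb 7, sell 156: 156/427 × $7,320.75 → $2,674.55
After Feb 9: 403 on hand, pool $6,916.60 (≈ $17.1628 each)
Feb 12, sell 173: 173/403 × $6,916.60 → $2,969.16
After Feb 13: 593 on hand, pool $9,011.29 (≈ $15.1961 each)
Feb 15, sell 325: 325/593 × $9,011.29 → $4,938.73
Total COGS = $2,674.55 + $2,969.16 + $4,938.73 = $10,582.44
Ending inventory (cost pool remaining) = $4,072.56
Check: goods available $14,655.00 = COGS $10,582.44 + ending $4,072.56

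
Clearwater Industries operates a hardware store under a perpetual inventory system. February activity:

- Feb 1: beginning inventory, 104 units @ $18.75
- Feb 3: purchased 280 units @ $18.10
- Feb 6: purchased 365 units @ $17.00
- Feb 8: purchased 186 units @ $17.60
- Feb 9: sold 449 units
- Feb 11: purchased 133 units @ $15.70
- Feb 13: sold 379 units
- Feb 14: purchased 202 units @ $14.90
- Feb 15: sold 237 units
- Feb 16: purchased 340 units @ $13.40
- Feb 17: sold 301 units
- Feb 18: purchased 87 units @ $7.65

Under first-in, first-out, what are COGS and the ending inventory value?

COGS = $22,880.90; ending inventory = $3,935.15

Feb 9, 449 sold [FIFO — oldest first]: 104 @ $18.75 + 280 @ $18.10 + 65 @ $17.00 = $8,123.00
Feb 13, 379 sold [FIFO — oldest first]: 300 @ $17.00 + 79 @ $17.60 = $6,490.40
Feb 15, 237 sold [FIFO — oldest first]: 107 @ $17.60 + 130 @ $15.70 = $3,924.20
Feb 17, 301 sold [FIFO — oldest first]: 3 @ $15.70 + 202 @ $14.90 + 96 @ $13.40 = $4,343.30
Total COGS = $8,123.00 + $6,490.40 + $3,924.20 + $4,343.30 = $22,880.90
Ending inventory: 244 @ $13.40 + 87 @ $7.65 = $3,935.15
Check: goods available $26,816.05 = COGS $22,880.90 + ending $3,935.15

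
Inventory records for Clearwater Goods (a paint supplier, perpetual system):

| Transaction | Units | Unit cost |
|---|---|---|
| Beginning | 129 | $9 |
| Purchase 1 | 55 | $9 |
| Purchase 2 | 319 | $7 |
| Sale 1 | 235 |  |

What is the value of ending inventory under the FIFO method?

Ending inventory = $1,876

Sale 1 (235) [FIFO — oldest first]: 129 @ $9 + 55 @ $9 + 51 @ $7 = $2,013
Ending inventory: 268 @ $7 = $1,876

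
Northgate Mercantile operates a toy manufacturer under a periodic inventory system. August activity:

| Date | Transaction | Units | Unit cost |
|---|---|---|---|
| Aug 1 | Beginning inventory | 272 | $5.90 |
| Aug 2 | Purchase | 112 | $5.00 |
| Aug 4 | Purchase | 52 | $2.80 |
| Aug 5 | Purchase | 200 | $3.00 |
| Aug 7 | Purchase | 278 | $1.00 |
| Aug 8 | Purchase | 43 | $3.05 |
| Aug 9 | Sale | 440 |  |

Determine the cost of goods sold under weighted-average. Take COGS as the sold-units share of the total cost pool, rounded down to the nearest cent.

Aug 9, sell 440: 440/957 × $3,319.55 → $1,526.22
Ending inventory (cost pool remaining) = $1,793.33
Check: goods available $3,319.55 = COGS $1,526.22 + ending $1,793.33

COGS = $1,526.22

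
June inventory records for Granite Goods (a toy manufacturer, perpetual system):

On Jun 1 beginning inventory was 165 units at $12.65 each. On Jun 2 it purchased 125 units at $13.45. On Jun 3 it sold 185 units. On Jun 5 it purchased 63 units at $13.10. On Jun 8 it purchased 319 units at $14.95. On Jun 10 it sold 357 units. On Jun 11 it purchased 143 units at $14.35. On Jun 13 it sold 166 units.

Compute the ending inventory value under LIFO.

Ending inventory = $1,354.45

Jun 3, 185 sold [LIFO — newest first]: 125 @ $13.45 + 60 @ $12.65 = $2,440.25
Jun 10, 357 sold [LIFO — newest first]: 319 @ $14.95 + 38 @ $13.10 = $5,266.85
Jun 13, 166 sold [LIFO — newest first]: 143 @ $14.35 + 23 @ $13.10 = $2,353.35
Total COGS = $2,440.25 + $5,266.85 + $2,353.35 = $10,060.45
Ending inventory: 105 @ $12.65 + 2 @ $13.10 = $1,354.45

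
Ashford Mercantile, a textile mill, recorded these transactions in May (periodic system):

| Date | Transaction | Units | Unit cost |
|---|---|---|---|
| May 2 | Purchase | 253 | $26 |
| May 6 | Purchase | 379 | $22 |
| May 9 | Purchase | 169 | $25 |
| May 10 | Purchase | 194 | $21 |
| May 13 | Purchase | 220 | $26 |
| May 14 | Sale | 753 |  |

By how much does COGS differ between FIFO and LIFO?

FIFO COGS: 253 @ $26 + 379 @ $22 + 121 @ $25 = $17,941
LIFO COGS: 220 @ $26 + 194 @ $21 + 169 @ $25 + 170 @ $22 = $17,759
Difference = |$17,941 − $17,759| = $182

$182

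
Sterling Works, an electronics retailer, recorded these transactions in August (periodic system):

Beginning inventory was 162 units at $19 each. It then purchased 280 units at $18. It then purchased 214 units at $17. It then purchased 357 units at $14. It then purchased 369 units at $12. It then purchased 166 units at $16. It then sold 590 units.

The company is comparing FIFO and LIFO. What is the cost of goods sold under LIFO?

FIFO COGS: 162 @ $19 + 280 @ $18 + 148 @ $17 = $10,634
LIFO COGS: 166 @ $16 + 369 @ $12 + 55 @ $14 = $7,854

COGS = $7,854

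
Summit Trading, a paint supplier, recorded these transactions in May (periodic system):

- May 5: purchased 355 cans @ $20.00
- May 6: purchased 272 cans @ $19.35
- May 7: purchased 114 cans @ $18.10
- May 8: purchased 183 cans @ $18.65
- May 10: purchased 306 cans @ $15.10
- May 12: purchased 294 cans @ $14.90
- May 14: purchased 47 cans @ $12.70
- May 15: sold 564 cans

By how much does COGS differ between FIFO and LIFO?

$2,799.35

FIFO COGS: 355 @ $20.00 + 209 @ $19.35 = $11,144.15
LIFO COGS: 47 @ $12.70 + 294 @ $14.90 + 223 @ $15.10 = $8,344.80
Difference = |$11,144.15 − $8,344.80| = $2,799.35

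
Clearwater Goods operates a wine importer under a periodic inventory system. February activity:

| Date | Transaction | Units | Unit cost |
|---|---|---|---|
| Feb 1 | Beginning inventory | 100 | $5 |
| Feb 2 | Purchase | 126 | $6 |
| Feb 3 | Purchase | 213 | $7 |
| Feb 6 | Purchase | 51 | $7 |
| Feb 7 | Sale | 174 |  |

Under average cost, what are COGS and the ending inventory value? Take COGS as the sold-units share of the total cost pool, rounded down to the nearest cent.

COGS = $1,102.23; ending inventory = $2,001.77

Feb 7, sell 174: 174/490 × $3,104.00 → $1,102.23
Ending inventory (cost pool remaining) = $2,001.77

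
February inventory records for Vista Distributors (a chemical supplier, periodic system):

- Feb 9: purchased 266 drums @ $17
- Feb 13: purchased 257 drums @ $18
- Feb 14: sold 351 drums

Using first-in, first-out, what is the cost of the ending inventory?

Feb 14, 351 sold [FIFO — oldest first]: 266 @ $17 + 85 @ $18 = $6,052
Ending inventory: 172 @ $18 = $3,096
Check: goods available $9,148 = COGS $6,052 + ending $3,096

Ending inventory = $3,096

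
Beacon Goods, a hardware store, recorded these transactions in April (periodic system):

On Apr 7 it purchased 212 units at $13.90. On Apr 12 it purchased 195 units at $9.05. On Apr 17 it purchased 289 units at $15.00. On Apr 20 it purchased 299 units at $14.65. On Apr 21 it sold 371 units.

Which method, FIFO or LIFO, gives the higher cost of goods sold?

FIFO COGS: 212 @ $13.90 + 159 @ $9.05 = $4,385.75
LIFO COGS: 299 @ $14.65 + 72 @ $15.00 = $5,460.35

LIFO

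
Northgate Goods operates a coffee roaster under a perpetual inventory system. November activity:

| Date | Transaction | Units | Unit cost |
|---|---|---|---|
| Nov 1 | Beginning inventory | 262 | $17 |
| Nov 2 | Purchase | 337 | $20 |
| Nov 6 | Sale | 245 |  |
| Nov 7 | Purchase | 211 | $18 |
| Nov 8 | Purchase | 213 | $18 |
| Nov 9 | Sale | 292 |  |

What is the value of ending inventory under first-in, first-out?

Ending inventory = $8,872

Nov 6, 245 sold [FIFO — oldest first]: 245 @ $17 = $4,165
Nov 9, 292 sold [FIFO — oldest first]: 17 @ $17 + 275 @ $20 = $5,789
Total COGS = $4,165 + $5,789 = $9,954
Ending inventory: 62 @ $20 + 211 @ $18 + 213 @ $18 = $8,872
Check: goods available $18,826 = COGS $9,954 + ending $8,872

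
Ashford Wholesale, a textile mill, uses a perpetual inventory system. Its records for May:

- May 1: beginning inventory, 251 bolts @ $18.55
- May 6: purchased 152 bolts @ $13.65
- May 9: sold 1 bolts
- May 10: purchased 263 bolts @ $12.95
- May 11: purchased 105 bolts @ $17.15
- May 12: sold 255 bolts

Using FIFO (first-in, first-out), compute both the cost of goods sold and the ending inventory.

May 9, 1 sold [FIFO — oldest first]: 1 @ $18.55 = $18.55
May 12, 255 sold [FIFO — oldest first]: 250 @ $18.55 + 5 @ $13.65 = $4,705.75
Total COGS = $18.55 + $4,705.75 = $4,724.30
Ending inventory: 147 @ $13.65 + 263 @ $12.95 + 105 @ $17.15 = $7,213.15
Check: goods available $11,937.45 = COGS $4,724.30 + ending $7,213.15

COGS = $4,724.30; ending inventory = $7,213.15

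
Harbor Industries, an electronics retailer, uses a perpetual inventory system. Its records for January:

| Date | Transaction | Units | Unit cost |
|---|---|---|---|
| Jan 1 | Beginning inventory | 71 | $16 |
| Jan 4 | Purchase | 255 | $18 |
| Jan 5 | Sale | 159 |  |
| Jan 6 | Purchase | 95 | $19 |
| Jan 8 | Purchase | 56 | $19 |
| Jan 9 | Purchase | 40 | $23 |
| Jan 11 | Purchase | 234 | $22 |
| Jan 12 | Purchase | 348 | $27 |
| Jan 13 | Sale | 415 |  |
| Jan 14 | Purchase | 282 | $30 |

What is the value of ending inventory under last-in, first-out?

Ending inventory = $18,787

Jan 5, 159 sold [LIFO — newest first]: 159 @ $18 = $2,862
Jan 13, 415 sold [LIFO — newest first]: 348 @ $27 + 67 @ $22 = $10,870
Total COGS = $2,862 + $10,870 = $13,732
Ending inventory: 71 @ $16 + 96 @ $18 + 95 @ $19 + 56 @ $19 + 40 @ $23 + 167 @ $22 + 282 @ $30 = $18,787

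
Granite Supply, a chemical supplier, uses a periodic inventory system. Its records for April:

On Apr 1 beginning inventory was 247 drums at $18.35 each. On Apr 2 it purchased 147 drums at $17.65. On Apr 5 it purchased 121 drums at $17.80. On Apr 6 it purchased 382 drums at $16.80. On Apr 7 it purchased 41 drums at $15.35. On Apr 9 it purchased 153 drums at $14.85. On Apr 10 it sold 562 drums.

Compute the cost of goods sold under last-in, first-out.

Apr 10, 562 sold [LIFO — newest first]: 153 @ $14.85 + 41 @ $15.35 + 368 @ $16.80 = $9,083.80
Ending inventory: 247 @ $18.35 + 147 @ $17.65 + 121 @ $17.80 + 14 @ $16.80 = $9,516.00

COGS = $9,083.80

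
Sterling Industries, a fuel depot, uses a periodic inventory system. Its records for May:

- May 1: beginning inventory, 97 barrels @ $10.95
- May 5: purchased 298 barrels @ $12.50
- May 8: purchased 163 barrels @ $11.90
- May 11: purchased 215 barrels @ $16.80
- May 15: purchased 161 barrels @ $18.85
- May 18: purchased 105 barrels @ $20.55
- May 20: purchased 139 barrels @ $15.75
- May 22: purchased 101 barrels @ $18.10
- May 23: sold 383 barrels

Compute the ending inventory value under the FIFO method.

May 23, 383 sold [FIFO — oldest first]: 97 @ $10.95 + 286 @ $12.50 = $4,637.15
Ending inventory: 12 @ $12.50 + 163 @ $11.90 + 215 @ $16.80 + 161 @ $18.85 + 105 @ $20.55 + 139 @ $15.75 + 101 @ $18.10 = $14,911.65
Check: goods available $19,548.80 = COGS $4,637.15 + ending $14,911.65

Ending inventory = $14,911.65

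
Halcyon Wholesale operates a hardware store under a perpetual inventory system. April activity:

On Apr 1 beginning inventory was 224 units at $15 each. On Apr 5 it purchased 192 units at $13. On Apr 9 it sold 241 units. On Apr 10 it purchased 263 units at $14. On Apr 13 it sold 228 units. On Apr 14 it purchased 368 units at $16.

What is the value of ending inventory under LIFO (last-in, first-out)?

Apr 9, 241 sold [LIFO — newest first]: 192 @ $13 + 49 @ $15 = $3,231
Apr 13, 228 sold [LIFO — newest first]: 228 @ $14 = $3,192
Total COGS = $3,231 + $3,192 = $6,423
Ending inventory: 175 @ $15 + 35 @ $14 + 368 @ $16 = $9,003

Ending inventory = $9,003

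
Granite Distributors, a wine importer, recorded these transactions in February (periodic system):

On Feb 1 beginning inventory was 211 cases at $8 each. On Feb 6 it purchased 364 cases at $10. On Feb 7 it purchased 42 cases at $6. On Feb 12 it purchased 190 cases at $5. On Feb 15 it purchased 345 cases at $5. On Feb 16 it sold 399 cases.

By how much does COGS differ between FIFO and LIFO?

$1,573

FIFO COGS: 211 @ $8 + 188 @ $10 = $3,568
LIFO COGS: 345 @ $5 + 54 @ $5 = $1,995
Difference = |$3,568 − $1,995| = $1,573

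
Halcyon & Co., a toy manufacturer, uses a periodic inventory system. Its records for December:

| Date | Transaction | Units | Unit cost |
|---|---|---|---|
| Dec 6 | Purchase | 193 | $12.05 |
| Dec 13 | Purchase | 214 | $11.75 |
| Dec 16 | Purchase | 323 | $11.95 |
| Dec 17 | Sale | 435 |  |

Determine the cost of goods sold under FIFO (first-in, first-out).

COGS = $5,174.75

Dec 17, 435 sold [FIFO — oldest first]: 193 @ $12.05 + 214 @ $11.75 + 28 @ $11.95 = $5,174.75
Ending inventory: 295 @ $11.95 = $3,525.25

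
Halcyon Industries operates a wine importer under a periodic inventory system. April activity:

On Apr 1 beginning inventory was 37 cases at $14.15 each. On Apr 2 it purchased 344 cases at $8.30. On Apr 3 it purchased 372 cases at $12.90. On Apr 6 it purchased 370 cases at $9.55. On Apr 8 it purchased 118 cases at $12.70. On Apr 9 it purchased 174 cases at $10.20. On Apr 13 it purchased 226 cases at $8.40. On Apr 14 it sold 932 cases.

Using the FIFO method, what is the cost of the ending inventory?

Ending inventory = $6,995.85

Apr 14, 932 sold [FIFO — oldest first]: 37 @ $14.15 + 344 @ $8.30 + 372 @ $12.90 + 179 @ $9.55 = $9,887.00
Ending inventory: 191 @ $9.55 + 118 @ $12.70 + 174 @ $10.20 + 226 @ $8.40 = $6,995.85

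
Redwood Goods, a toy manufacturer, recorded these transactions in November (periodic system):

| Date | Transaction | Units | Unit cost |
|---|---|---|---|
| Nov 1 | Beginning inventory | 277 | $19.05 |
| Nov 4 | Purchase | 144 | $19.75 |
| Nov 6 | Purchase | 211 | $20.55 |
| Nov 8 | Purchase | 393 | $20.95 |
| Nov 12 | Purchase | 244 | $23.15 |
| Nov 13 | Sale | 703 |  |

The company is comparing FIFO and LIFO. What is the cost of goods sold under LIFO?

FIFO COGS: 277 @ $19.05 + 144 @ $19.75 + 211 @ $20.55 + 71 @ $20.95 = $13,944.35
LIFO COGS: 244 @ $23.15 + 393 @ $20.95 + 66 @ $20.55 = $15,238.25

COGS = $15,238.25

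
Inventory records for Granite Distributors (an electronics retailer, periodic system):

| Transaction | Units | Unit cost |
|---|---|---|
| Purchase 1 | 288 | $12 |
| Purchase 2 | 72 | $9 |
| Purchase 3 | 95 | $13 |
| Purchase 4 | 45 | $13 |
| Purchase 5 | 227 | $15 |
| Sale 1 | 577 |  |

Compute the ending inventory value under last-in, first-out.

Ending inventory = $1,800

Sale 1 (577) [LIFO — newest first]: 227 @ $15 + 45 @ $13 + 95 @ $13 + 72 @ $9 + 138 @ $12 = $7,529
Ending inventory: 150 @ $12 = $1,800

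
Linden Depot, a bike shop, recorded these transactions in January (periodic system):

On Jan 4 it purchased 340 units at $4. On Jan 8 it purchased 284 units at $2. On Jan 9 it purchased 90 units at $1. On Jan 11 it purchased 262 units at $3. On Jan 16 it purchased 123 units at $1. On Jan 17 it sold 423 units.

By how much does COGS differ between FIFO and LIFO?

FIFO COGS: 340 @ $4 + 83 @ $2 = $1,526
LIFO COGS: 123 @ $1 + 262 @ $3 + 38 @ $1 = $947
Difference = |$1,526 − $947| = $579

$579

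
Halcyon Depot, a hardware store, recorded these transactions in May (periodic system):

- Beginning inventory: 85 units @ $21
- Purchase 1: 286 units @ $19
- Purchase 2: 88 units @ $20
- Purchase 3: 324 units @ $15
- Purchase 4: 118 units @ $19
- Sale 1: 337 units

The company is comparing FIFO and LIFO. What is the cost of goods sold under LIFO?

FIFO COGS: 85 @ $21 + 252 @ $19 = $6,573
LIFO COGS: 118 @ $19 + 219 @ $15 = $5,527

COGS = $5,527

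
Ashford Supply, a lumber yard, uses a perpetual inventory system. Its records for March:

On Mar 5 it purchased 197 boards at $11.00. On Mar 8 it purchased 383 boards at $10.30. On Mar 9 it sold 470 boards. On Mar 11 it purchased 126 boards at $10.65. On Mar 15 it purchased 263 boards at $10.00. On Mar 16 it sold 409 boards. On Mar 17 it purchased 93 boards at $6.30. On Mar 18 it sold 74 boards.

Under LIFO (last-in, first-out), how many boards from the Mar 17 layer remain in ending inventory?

19

Mar 9, 470 sold [LIFO — newest first]: 383 @ $10.30 + 87 @ $11.00 = $4,901.90
Mar 16, 409 sold [LIFO — newest first]: 263 @ $10.00 + 126 @ $10.65 + 20 @ $11.00 = $4,191.90
Mar 18, 74 sold [LIFO — newest first]: 74 @ $6.30 = $466.20
Total COGS = $4,901.90 + $4,191.90 + $466.20 = $9,560.00
Ending inventory: 90 @ $11.00 + 19 @ $6.30 = $1,109.70
Check: goods available $10,669.70 = COGS $9,560.00 + ending $1,109.70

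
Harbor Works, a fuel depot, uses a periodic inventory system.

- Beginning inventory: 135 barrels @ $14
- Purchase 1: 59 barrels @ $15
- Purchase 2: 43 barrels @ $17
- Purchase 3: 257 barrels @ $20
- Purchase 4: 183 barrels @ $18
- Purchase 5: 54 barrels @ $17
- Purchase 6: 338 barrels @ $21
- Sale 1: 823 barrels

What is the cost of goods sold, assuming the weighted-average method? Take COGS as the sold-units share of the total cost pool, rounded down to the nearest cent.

COGS = $15,363.69

Sale 1, sell 823: 823/1069 × $19,956.00 → $15,363.69
Ending inventory (cost pool remaining) = $4,592.31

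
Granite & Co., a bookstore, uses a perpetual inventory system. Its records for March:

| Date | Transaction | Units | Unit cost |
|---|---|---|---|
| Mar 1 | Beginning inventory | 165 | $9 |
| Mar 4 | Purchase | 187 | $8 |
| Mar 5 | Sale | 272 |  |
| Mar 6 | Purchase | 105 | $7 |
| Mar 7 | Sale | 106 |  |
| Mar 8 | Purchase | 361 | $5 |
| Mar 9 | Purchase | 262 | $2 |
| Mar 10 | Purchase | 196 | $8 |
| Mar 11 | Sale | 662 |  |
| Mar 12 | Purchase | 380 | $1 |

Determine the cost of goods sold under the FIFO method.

Mar 5, 272 sold [FIFO — oldest first]: 165 @ $9 + 107 @ $8 = $2,341
Mar 7, 106 sold [FIFO — oldest first]: 80 @ $8 + 26 @ $7 = $822
Mar 11, 662 sold [FIFO — oldest first]: 79 @ $7 + 361 @ $5 + 222 @ $2 = $2,802
Total COGS = $2,341 + $822 + $2,802 = $5,965
Ending inventory: 40 @ $2 + 196 @ $8 + 380 @ $1 = $2,028

COGS = $5,965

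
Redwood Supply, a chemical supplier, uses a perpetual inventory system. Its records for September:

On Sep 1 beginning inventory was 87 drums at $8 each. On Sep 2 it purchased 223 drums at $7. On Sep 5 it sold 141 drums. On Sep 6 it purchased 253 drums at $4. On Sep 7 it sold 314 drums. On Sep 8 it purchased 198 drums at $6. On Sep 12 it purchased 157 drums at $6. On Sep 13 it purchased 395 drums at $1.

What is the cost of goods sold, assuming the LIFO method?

Sep 5, 141 sold [LIFO — newest first]: 141 @ $7 = $987
Sep 7, 314 sold [LIFO — newest first]: 253 @ $4 + 61 @ $7 = $1,439
Total COGS = $987 + $1,439 = $2,426
Ending inventory: 87 @ $8 + 21 @ $7 + 198 @ $6 + 157 @ $6 + 395 @ $1 = $3,368
Check: goods available $5,794 = COGS $2,426 + ending $3,368

COGS = $2,426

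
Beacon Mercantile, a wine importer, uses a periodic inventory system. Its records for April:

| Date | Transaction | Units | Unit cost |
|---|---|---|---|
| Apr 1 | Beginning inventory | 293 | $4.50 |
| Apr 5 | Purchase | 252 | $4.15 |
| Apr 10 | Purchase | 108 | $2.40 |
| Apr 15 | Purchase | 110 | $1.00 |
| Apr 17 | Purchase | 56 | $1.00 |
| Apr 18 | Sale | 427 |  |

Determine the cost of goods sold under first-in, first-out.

Apr 18, 427 sold [FIFO — oldest first]: 293 @ $4.50 + 134 @ $4.15 = $1,874.60
Ending inventory: 118 @ $4.15 + 108 @ $2.40 + 110 @ $1.00 + 56 @ $1.00 = $914.90
Check: goods available $2,789.50 = COGS $1,874.60 + ending $914.90

COGS = $1,874.60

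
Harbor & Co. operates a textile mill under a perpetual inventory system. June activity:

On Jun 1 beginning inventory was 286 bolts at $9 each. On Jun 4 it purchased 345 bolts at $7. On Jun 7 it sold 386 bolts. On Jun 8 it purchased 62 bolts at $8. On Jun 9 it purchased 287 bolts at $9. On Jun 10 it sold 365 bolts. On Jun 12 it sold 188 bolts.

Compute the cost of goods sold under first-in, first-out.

COGS = $7,699

Jun 7, 386 sold [FIFO — oldest first]: 286 @ $9 + 100 @ $7 = $3,274
Jun 10, 365 sold [FIFO — oldest first]: 245 @ $7 + 62 @ $8 + 58 @ $9 = $2,733
Jun 12, 188 sold [FIFO — oldest first]: 188 @ $9 = $1,692
Total COGS = $3,274 + $2,733 + $1,692 = $7,699
Ending inventory: 41 @ $9 = $369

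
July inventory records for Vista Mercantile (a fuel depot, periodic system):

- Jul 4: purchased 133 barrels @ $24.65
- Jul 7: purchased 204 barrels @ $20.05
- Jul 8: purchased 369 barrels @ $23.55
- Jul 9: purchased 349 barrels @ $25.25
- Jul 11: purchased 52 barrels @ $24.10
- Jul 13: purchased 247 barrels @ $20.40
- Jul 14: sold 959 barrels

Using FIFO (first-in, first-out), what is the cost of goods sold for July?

COGS = $22,446.85

Jul 14, 959 sold [FIFO — oldest first]: 133 @ $24.65 + 204 @ $20.05 + 369 @ $23.55 + 253 @ $25.25 = $22,446.85
Ending inventory: 96 @ $25.25 + 52 @ $24.10 + 247 @ $20.40 = $8,716.00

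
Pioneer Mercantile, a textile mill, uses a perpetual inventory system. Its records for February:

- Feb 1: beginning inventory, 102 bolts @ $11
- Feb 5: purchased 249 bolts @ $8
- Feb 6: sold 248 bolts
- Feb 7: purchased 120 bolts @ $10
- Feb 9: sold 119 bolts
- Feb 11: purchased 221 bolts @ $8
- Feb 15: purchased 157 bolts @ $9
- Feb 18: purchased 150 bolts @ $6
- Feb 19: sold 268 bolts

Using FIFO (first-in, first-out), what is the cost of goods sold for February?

Feb 6, 248 sold [FIFO — oldest first]: 102 @ $11 + 146 @ $8 = $2,290
Feb 9, 119 sold [FIFO — oldest first]: 103 @ $8 + 16 @ $10 = $984
Feb 19, 268 sold [FIFO — oldest first]: 104 @ $10 + 164 @ $8 = $2,352
Total COGS = $2,290 + $984 + $2,352 = $5,626
Ending inventory: 57 @ $8 + 157 @ $9 + 150 @ $6 = $2,769

COGS = $5,626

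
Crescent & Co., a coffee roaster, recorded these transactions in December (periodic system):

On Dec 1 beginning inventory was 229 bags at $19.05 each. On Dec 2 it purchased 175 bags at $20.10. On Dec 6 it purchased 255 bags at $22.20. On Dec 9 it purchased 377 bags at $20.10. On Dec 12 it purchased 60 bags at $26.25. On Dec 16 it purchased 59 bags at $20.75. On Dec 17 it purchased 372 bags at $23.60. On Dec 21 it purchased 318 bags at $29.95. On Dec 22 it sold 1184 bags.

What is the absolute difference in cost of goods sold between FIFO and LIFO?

FIFO COGS: 229 @ $19.05 + 175 @ $20.10 + 255 @ $22.20 + 377 @ $20.10 + 60 @ $26.25 + 59 @ $20.75 + 29 @ $23.60 = $24,602.30
LIFO COGS: 318 @ $29.95 + 372 @ $23.60 + 59 @ $20.75 + 60 @ $26.25 + 375 @ $20.10 = $28,640.05
Difference = |$24,602.30 − $28,640.05| = $4,037.75

$4,037.75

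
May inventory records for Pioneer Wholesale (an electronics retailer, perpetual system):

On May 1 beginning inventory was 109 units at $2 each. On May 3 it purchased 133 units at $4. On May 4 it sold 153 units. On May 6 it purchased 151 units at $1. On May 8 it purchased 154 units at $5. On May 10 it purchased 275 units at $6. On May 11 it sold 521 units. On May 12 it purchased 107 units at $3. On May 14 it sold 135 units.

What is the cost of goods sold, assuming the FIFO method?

May 4, 153 sold [FIFO — oldest first]: 109 @ $2 + 44 @ $4 = $394
May 11, 521 sold [FIFO — oldest first]: 89 @ $4 + 151 @ $1 + 154 @ $5 + 127 @ $6 = $2,039
May 14, 135 sold [FIFO — oldest first]: 135 @ $6 = $810
Total COGS = $394 + $2,039 + $810 = $3,243
Ending inventory: 13 @ $6 + 107 @ $3 = $399
Check: goods available $3,642 = COGS $3,243 + ending $399

COGS = $3,243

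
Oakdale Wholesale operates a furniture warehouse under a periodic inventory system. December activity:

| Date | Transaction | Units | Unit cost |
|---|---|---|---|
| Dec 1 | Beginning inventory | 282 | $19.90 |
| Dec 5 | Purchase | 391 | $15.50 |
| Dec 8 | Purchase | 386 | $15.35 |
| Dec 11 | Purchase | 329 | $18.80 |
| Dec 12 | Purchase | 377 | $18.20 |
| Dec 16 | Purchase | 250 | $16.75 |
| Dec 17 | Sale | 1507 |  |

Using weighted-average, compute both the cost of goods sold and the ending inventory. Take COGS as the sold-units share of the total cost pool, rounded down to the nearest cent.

COGS = $26,050.15; ending inventory = $8,781.35

Dec 17, sell 1507: 1507/2015 × $34,831.50 → $26,050.15
Ending inventory (cost pool remaining) = $8,781.35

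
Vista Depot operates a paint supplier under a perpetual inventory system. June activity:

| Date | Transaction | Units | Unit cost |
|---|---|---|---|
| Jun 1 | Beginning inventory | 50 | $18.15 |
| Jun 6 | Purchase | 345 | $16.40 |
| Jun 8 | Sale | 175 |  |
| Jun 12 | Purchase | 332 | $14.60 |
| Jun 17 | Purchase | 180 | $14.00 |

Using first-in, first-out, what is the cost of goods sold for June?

Jun 8, 175 sold [FIFO — oldest first]: 50 @ $18.15 + 125 @ $16.40 = $2,957.50
Ending inventory: 220 @ $16.40 + 332 @ $14.60 + 180 @ $14.00 = $10,975.20

COGS = $2,957.50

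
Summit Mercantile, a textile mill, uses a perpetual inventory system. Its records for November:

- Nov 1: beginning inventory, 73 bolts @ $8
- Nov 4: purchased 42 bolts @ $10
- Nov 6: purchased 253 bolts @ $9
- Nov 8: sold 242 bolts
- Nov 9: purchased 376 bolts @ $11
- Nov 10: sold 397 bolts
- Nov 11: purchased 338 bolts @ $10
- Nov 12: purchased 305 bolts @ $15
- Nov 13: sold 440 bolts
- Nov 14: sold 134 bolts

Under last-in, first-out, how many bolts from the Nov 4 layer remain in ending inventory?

Nov 8, 242 sold [LIFO — newest first]: 242 @ $9 = $2,178
Nov 10, 397 sold [LIFO — newest first]: 376 @ $11 + 11 @ $9 + 10 @ $10 = $4,335
Nov 13, 440 sold [LIFO — newest first]: 305 @ $15 + 135 @ $10 = $5,925
Nov 14, 134 sold [LIFO — newest first]: 134 @ $10 = $1,340
Total COGS = $2,178 + $4,335 + $5,925 + $1,340 = $13,778
Ending inventory: 73 @ $8 + 32 @ $10 + 69 @ $10 = $1,594

32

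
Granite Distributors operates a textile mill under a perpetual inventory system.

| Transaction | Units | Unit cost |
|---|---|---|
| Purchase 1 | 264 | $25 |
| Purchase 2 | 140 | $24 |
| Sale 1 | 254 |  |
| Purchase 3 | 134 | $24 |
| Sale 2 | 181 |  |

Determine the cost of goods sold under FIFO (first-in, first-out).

COGS = $10,704

Sale 1 (254) [FIFO — oldest first]: 254 @ $25 = $6,350
Sale 2 (181) [FIFO — oldest first]: 10 @ $25 + 140 @ $24 + 31 @ $24 = $4,354
Total COGS = $6,350 + $4,354 = $10,704
Ending inventory: 103 @ $24 = $2,472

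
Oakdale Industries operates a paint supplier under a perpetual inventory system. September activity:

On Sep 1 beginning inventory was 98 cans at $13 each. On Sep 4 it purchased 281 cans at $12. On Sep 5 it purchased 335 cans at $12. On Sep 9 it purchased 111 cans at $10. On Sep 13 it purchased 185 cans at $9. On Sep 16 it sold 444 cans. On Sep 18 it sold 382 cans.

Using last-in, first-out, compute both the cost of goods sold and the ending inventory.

Sep 16, 444 sold [LIFO — newest first]: 185 @ $9 + 111 @ $10 + 148 @ $12 = $4,551
Sep 18, 382 sold [LIFO — newest first]: 187 @ $12 + 195 @ $12 = $4,584
Total COGS = $4,551 + $4,584 = $9,135
Ending inventory: 98 @ $13 + 86 @ $12 = $2,306
Check: goods available $11,441 = COGS $9,135 + ending $2,306

COGS = $9,135; ending inventory = $2,306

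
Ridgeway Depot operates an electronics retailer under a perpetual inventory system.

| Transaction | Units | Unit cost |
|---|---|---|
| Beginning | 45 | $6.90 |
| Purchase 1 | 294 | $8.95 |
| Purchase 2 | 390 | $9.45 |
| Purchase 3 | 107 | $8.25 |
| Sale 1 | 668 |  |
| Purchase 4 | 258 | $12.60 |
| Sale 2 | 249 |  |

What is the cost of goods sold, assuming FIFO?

Sale 1 (668) [FIFO — oldest first]: 45 @ $6.90 + 294 @ $8.95 + 329 @ $9.45 = $6,050.85
Sale 2 (249) [FIFO — oldest first]: 61 @ $9.45 + 107 @ $8.25 + 81 @ $12.60 = $2,479.80
Total COGS = $6,050.85 + $2,479.80 = $8,530.65
Ending inventory: 177 @ $12.60 = $2,230.20

COGS = $8,530.65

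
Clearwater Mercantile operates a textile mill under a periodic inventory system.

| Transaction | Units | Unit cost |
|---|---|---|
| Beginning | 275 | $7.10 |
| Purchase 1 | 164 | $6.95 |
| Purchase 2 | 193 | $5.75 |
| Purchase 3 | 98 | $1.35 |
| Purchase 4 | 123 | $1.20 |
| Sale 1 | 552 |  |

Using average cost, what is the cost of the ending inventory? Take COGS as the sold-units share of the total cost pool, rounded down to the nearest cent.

Ending inventory = $1,581.56

Sale 1, sell 552: 552/853 × $4,481.95 → $2,900.39
Ending inventory (cost pool remaining) = $1,581.56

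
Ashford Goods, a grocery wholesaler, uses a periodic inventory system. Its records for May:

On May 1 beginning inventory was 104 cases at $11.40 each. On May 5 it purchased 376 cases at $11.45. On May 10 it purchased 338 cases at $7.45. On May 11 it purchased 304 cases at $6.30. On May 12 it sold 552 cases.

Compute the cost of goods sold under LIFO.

May 12, 552 sold [LIFO — newest first]: 304 @ $6.30 + 248 @ $7.45 = $3,762.80
Ending inventory: 104 @ $11.40 + 376 @ $11.45 + 90 @ $7.45 = $6,161.30
Check: goods available $9,924.10 = COGS $3,762.80 + ending $6,161.30

COGS = $3,762.80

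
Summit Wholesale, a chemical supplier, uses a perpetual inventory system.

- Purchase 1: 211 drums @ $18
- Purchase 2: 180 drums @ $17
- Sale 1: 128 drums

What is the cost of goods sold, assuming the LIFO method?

Sale 1 (128) [LIFO — newest first]: 128 @ $17 = $2,176
Ending inventory: 211 @ $18 + 52 @ $17 = $4,682

COGS = $2,176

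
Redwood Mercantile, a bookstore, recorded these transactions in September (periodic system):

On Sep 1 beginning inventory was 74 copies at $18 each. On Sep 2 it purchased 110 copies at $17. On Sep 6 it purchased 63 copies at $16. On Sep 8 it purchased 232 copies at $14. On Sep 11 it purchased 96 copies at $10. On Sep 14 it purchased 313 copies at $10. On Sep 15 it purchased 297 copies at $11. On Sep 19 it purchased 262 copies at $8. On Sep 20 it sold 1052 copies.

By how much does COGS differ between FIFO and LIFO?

$2,723

FIFO COGS: 74 @ $18 + 110 @ $17 + 63 @ $16 + 232 @ $14 + 96 @ $10 + 313 @ $10 + 164 @ $11 = $13,352
LIFO COGS: 262 @ $8 + 297 @ $11 + 313 @ $10 + 96 @ $10 + 84 @ $14 = $10,629
Difference = |$13,352 − $10,629| = $2,723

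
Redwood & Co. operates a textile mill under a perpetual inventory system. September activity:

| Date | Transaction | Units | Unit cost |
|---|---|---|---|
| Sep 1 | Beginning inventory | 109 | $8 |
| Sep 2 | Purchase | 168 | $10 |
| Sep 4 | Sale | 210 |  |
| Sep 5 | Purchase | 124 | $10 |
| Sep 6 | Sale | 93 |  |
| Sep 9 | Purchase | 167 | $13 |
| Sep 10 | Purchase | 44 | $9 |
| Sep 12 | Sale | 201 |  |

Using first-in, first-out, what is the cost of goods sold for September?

Sep 4, 210 sold [FIFO — oldest first]: 109 @ $8 + 101 @ $10 = $1,882
Sep 6, 93 sold [FIFO — oldest first]: 67 @ $10 + 26 @ $10 = $930
Sep 12, 201 sold [FIFO — oldest first]: 98 @ $10 + 103 @ $13 = $2,319
Total COGS = $1,882 + $930 + $2,319 = $5,131
Ending inventory: 64 @ $13 + 44 @ $9 = $1,228
Check: goods available $6,359 = COGS $5,131 + ending $1,228

COGS = $5,131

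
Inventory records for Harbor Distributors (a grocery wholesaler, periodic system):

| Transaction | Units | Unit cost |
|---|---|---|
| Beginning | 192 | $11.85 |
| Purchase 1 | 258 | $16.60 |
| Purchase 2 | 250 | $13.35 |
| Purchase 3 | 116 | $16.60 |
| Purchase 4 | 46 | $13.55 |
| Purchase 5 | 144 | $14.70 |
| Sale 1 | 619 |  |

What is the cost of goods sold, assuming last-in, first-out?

Sale 1 (619) [LIFO — newest first]: 144 @ $14.70 + 46 @ $13.55 + 116 @ $16.60 + 250 @ $13.35 + 63 @ $16.60 = $9,049.00
Ending inventory: 192 @ $11.85 + 195 @ $16.60 = $5,512.20

COGS = $9,049.00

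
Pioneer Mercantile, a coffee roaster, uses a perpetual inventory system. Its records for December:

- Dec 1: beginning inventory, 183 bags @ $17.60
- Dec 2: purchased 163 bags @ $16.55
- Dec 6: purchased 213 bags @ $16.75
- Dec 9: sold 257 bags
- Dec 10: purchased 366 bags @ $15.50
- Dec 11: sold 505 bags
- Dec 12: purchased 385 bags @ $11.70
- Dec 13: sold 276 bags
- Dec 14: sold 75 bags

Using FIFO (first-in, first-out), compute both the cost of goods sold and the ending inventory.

Dec 9, 257 sold [FIFO — oldest first]: 183 @ $17.60 + 74 @ $16.55 = $4,445.50
Dec 11, 505 sold [FIFO — oldest first]: 89 @ $16.55 + 213 @ $16.75 + 203 @ $15.50 = $8,187.20
Dec 13, 276 sold [FIFO — oldest first]: 163 @ $15.50 + 113 @ $11.70 = $3,848.60
Dec 14, 75 sold [FIFO — oldest first]: 75 @ $11.70 = $877.50
Total COGS = $4,445.50 + $8,187.20 + $3,848.60 + $877.50 = $17,358.80
Ending inventory: 197 @ $11.70 = $2,304.90
Check: goods available $19,663.70 = COGS $17,358.80 + ending $2,304.90

COGS = $17,358.80; ending inventory = $2,304.90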